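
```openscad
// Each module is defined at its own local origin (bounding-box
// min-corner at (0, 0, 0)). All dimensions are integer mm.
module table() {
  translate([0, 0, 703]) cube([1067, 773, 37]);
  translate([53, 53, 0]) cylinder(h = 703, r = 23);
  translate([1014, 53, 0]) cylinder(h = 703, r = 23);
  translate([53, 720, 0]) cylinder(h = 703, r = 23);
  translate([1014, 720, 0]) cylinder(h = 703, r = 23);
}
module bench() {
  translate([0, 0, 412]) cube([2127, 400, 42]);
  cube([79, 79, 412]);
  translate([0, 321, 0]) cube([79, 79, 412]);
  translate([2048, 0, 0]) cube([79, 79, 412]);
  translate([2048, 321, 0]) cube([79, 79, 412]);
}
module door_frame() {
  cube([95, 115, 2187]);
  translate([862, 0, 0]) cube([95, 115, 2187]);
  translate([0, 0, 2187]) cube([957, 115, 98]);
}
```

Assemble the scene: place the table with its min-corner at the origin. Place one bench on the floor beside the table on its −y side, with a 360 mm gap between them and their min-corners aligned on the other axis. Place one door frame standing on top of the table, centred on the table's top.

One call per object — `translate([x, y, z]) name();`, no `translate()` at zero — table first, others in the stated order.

table();
translate([0, -760, 0]) bench();
translate([55, 329, 740]) door_frame();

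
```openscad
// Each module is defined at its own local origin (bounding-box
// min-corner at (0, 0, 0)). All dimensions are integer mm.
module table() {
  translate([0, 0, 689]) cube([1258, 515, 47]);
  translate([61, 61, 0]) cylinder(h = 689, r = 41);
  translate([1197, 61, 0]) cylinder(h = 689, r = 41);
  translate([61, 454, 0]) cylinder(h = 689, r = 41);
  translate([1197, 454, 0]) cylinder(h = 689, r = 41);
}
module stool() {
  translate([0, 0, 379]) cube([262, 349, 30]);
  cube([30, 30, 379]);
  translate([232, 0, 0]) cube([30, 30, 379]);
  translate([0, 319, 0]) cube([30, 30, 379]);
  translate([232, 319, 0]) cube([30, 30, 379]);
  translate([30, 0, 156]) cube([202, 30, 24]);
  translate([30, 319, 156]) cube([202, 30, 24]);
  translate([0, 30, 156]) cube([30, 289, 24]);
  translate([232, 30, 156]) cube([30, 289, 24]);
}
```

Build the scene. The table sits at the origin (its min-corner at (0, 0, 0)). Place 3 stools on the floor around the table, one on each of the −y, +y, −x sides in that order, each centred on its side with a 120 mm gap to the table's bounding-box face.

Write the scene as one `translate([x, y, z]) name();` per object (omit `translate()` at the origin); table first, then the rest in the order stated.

table();
translate([498, -469, 0]) stool();
translate([498, 635, 0]) stool();
translate([-382, 83, 0]) stool();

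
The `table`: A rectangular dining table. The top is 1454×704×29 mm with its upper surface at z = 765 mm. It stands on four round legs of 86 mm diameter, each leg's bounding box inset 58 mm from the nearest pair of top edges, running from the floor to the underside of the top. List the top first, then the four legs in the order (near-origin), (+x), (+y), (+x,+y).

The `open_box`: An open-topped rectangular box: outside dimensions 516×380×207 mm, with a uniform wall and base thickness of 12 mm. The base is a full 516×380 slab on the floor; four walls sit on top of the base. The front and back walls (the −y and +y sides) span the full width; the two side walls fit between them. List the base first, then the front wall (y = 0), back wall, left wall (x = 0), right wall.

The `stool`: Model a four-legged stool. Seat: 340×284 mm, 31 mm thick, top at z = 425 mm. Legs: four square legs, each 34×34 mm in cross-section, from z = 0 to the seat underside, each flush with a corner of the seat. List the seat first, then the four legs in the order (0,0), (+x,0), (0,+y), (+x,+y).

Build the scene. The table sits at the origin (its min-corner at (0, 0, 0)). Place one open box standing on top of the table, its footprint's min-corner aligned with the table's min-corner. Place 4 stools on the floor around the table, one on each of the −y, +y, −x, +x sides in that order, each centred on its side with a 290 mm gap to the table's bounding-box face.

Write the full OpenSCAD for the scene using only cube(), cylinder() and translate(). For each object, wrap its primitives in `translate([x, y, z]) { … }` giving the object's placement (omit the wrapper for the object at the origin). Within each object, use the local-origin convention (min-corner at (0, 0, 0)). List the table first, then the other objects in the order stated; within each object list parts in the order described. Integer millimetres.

translate([0, 0, 736]) cube([1454, 704, 29]);
translate([101, 101, 0]) cylinder(h = 736, r = 43);
translate([1353, 101, 0]) cylinder(h = 736, r = 43);
translate([101, 603, 0]) cylinder(h = 736, r = 43);
translate([1353, 603, 0]) cylinder(h = 736, r = 43);
translate([0, 0, 765]) {
  cube([516, 380, 12]);
  translate([0, 0, 12]) cube([516, 12, 195]);
  translate([0, 368, 12]) cube([516, 12, 195]);
  translate([0, 12, 12]) cube([12, 356, 195]);
  translate([504, 12, 12]) cube([12, 356, 195]);
}
translate([557, -574, 0]) {
  translate([0, 0, 394]) cube([340, 284, 31]);
  cube([34, 34, 394]);
  translate([306, 0, 0]) cube([34, 34, 394]);
  translate([0, 250, 0]) cube([34, 34, 394]);
  translate([306, 250, 0]) cube([34, 34, 394]);
}
translate([557, 994, 0]) {
  translate([0, 0, 394]) cube([340, 284, 31]);
  cube([34, 34, 394]);
  translate([306, 0, 0]) cube([34, 34, 394]);
  translate([0, 250, 0]) cube([34, 34, 394]);
  translate([306, 250, 0]) cube([34, 34, 394]);
}
translate([-630, 210, 0]) {
  translate([0, 0, 394]) cube([340, 284, 31]);
  cube([34, 34, 394]);
  translate([306, 0, 0]) cube([34, 34, 394]);
  translate([0, 250, 0]) cube([34, 34, 394]);
  translate([306, 250, 0]) cube([34, 34, 394]);
}
translate([1744, 210, 0]) {
  translate([0, 0, 394]) cube([340, 284, 31]);
  cube([34, 34, 394]);
  translate([306, 0, 0]) cube([34, 34, 394]);
  translate([0, 250, 0]) cube([34, 34, 394]);
  translate([306, 250, 0]) cube([34, 34, 394]);
}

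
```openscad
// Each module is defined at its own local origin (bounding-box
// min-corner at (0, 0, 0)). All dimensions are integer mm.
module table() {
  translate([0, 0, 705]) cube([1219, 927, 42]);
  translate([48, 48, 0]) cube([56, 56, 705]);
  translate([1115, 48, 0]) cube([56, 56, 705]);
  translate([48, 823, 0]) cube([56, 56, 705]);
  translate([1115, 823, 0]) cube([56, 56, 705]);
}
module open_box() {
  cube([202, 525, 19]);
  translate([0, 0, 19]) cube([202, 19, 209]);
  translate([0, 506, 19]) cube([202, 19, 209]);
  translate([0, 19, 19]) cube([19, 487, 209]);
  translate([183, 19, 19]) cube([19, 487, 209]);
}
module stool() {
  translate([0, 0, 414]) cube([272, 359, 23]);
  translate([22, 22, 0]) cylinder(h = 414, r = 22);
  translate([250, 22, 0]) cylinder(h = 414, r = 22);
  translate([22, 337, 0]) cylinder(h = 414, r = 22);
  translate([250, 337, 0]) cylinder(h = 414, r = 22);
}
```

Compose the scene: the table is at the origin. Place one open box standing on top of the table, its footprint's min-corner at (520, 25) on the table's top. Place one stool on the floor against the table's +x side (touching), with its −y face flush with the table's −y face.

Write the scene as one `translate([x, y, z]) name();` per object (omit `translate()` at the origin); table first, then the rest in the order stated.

table();
translate([520, 25, 747]) open_box();
translate([1219, 0, 0]) stool();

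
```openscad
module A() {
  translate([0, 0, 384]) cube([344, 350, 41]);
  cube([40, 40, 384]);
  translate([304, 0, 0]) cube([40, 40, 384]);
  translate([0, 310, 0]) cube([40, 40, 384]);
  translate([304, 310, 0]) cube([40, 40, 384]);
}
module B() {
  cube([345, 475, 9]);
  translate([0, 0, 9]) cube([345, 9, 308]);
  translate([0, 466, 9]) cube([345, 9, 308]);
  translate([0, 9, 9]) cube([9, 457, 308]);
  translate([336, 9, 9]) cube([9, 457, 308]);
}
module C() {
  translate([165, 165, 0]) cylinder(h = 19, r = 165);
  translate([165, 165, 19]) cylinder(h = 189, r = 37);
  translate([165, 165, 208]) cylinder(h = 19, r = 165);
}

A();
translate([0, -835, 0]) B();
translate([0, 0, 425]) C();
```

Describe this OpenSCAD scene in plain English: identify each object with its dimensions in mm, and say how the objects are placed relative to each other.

A is a four-legged stool. The seat is 344×350 mm, 41 mm thick, top at z = 425 mm. It stands on four square legs, each 40×40 mm in cross-section, from z = 0 to the seat underside, each flush with a corner of the seat.

B is an open storage box with external size 345×475×317 mm and wall thickness 9 mm (the base is also 9 mm thick). The base covers the whole footprint; the four walls stand on the base, with the y-facing walls full-width and the x-facing walls fitting between their inner faces.

C is a spool: two coaxial disc flanges of radius 165 mm and thickness 19 mm, joined by a core cylinder of radius 37 mm and height 189 mm. The lower flange rests on z = 0 and the three cylinders share a vertical axis.

The open box is on the floor beside the stool on its −y side. The spool is on top of the stool.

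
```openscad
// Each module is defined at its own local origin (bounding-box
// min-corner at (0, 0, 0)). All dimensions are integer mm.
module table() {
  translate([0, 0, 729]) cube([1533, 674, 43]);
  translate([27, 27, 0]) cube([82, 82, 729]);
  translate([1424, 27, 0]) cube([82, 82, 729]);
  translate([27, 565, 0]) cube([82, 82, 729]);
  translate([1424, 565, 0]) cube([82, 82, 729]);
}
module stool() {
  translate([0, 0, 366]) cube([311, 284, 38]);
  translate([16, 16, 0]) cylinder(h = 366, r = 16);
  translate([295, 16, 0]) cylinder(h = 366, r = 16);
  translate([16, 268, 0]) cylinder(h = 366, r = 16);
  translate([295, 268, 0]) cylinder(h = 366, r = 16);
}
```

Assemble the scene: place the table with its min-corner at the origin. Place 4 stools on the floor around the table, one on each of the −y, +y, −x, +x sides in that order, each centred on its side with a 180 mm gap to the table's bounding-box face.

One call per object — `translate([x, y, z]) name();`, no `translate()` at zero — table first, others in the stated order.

table();
translate([611, -464, 0]) stool();
translate([611, 854, 0]) stool();
translate([-491, 195, 0]) stool();
translate([1713, 195, 0]) stool();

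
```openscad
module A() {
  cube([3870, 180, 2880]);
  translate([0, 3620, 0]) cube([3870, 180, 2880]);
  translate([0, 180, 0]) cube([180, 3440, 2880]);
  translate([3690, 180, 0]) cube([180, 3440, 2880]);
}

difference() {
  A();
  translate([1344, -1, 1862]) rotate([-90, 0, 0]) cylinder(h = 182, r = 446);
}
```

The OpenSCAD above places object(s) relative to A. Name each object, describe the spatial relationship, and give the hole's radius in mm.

A is a house frame. The house frame has a circular hole through its front wall. The hole's radius is 446 mm.

The subtracted cylinder has r = 446 mm.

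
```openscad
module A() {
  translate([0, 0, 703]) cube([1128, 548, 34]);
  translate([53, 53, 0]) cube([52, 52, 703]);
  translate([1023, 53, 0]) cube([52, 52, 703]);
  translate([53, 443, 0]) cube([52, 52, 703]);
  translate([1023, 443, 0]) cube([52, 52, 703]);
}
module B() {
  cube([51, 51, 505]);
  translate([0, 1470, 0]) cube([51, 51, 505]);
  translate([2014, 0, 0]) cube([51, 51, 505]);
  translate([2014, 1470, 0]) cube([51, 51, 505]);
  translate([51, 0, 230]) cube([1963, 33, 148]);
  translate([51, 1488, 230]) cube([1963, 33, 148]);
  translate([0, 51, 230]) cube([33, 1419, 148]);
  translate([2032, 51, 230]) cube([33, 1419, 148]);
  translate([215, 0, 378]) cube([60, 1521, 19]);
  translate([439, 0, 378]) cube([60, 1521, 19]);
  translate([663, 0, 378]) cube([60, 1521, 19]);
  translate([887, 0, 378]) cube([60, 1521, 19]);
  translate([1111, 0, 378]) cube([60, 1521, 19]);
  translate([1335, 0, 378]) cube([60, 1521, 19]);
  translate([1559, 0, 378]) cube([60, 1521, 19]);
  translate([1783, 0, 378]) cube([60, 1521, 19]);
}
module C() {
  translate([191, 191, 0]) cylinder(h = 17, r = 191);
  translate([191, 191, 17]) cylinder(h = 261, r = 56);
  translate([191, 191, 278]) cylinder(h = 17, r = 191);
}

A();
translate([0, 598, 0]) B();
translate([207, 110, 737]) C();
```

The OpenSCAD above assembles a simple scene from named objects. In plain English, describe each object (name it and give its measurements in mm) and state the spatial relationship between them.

A is a rectangular dining table. The top is 1128×548×34 mm with its upper surface at z = 737 mm. It stands on four 52×52 mm square legs, each inset 53 mm from the nearest pair of top edges, running from the floor to the underside of the top.

B is a bed frame 2065 mm long (x) by 1521 mm wide (y). Four 51×51 mm corner posts, 505 mm tall, at the corners of the footprint. Four rails of 33 mm thickness and 148 mm height run between adjacent posts with their undersides at z = 230 mm, their outer faces flush with the outside of the frame (the two x-running rails run between the posts' inner faces; the two y-running rails run between the posts' inner faces). 8 slats, each 60 mm wide (x) and 19 mm thick, lie across the top of the two x-running rails, running the full 1521 mm width of the frame in y; the slats are evenly spaced along x between the inner faces of the end posts with equal gaps (rounded down to the nearest mm) at the −x end and between each pair — any rounding remainder accumulates at the +x end.

C is a spool: two coaxial disc flanges of radius 191 mm and thickness 17 mm, joined by a core cylinder of radius 56 mm and height 261 mm. The lower flange rests on z = 0 and the three cylinders share a vertical axis.

The bed frame is on the floor beside the table on its +y side. The spool is on top of the table.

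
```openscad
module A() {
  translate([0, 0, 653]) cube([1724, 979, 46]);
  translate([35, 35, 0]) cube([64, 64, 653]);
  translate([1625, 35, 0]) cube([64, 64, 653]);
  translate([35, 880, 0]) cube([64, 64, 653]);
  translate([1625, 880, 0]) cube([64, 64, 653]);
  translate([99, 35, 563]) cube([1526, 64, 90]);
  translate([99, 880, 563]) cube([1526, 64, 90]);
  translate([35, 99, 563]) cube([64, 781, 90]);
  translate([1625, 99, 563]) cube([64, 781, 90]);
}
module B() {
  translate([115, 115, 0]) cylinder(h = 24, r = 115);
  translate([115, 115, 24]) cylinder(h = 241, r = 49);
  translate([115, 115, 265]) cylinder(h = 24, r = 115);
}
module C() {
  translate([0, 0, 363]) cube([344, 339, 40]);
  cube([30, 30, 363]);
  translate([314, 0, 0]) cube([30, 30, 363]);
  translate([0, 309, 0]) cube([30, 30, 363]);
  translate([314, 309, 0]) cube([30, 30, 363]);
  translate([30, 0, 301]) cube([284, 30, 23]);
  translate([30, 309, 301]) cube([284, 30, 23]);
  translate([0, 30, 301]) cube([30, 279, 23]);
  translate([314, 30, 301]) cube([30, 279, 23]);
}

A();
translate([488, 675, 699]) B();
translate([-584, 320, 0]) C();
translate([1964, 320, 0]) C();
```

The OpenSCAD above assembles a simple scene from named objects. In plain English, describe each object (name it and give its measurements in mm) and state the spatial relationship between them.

A is a rectangular dining table. The top is 1724×979×46 mm with its upper surface at z = 699 mm. It stands on four 64×64 mm square legs, each inset 35 mm from the nearest pair of top edges, running from the floor to the underside of the top. Four apron rails, 64 mm thick and 90 mm tall, run between adjacent legs with their top edges flush with the underside of the top and their outer faces flush with the legs' outer faces.

B is a spool: two coaxial disc flanges of radius 115 mm and thickness 24 mm, joined by a core cylinder of radius 49 mm and height 241 mm. The lower flange rests on z = 0 and the three cylinders share a vertical axis.

C is a four-legged stool. The seat is a 344×339×40 mm slab whose top surface is at z = 403 mm; four square legs, each 30×30 mm in cross-section, run from the floor (z = 0) to the underside of the seat, each flush with a corner of the seat. Four stretchers, 30 mm wide and 23 mm tall, connect adjacent legs with their undersides at z = 301 mm, each running between the inner faces of the legs it joins and aligned with the legs' outer faces on the other axis.

The spool is on top of the table. Two stools sit around the table at the −x, +x sides.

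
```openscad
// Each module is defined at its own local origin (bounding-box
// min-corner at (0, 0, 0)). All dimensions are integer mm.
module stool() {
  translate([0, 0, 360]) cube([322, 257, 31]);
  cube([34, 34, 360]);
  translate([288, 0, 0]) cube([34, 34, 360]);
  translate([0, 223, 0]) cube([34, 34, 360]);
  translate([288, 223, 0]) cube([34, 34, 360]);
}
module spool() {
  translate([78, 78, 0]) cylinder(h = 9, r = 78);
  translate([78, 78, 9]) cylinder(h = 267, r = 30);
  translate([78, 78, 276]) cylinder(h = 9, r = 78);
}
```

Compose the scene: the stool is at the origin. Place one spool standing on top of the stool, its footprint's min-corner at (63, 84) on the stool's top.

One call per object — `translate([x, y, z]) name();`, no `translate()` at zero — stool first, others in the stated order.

stool();
translate([63, 84, 391]) spool();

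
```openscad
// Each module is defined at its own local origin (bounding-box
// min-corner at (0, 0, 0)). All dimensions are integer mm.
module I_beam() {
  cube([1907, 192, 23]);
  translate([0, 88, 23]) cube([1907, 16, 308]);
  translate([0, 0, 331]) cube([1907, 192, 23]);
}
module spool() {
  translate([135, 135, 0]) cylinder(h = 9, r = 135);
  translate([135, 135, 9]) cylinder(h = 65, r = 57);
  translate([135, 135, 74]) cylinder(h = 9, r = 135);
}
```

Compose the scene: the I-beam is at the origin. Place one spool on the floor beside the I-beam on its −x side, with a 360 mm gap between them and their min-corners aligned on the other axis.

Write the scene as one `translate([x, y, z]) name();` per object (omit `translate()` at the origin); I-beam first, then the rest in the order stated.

I_beam();
translate([-630, 0, 0]) spool();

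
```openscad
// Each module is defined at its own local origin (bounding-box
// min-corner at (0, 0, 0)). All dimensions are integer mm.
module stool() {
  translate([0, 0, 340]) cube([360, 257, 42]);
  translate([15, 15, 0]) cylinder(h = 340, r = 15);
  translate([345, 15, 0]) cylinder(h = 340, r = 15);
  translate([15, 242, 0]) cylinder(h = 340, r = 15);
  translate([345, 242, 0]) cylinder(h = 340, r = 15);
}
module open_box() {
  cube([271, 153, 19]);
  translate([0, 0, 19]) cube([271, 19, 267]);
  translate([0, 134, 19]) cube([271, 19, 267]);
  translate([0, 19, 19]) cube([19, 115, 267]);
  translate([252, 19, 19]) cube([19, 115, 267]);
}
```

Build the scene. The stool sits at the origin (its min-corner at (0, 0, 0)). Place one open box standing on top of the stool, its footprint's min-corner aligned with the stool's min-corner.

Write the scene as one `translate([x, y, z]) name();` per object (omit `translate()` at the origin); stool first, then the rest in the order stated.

stool();
translate([0, 0, 382]) open_box();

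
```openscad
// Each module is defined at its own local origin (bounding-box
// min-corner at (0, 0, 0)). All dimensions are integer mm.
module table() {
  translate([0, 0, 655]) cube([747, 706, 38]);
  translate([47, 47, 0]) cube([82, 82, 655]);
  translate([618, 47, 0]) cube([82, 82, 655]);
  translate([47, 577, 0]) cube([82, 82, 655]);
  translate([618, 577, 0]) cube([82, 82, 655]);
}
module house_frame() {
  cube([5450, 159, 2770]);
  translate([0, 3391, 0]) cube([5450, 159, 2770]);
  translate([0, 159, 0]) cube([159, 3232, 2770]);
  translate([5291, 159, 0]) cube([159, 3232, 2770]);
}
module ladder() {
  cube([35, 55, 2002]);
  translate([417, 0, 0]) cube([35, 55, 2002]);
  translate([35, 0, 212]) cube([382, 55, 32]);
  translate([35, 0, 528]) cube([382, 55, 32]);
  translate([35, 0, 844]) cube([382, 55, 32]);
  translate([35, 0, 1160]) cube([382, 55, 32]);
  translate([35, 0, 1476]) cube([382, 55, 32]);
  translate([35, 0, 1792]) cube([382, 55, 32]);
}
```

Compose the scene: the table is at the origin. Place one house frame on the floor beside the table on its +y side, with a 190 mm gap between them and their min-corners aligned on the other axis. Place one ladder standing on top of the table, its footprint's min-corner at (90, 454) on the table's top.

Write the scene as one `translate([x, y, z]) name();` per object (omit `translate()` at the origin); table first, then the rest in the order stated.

table();
translate([0, 896, 0]) house_frame();
translate([90, 454, 693]) ladder();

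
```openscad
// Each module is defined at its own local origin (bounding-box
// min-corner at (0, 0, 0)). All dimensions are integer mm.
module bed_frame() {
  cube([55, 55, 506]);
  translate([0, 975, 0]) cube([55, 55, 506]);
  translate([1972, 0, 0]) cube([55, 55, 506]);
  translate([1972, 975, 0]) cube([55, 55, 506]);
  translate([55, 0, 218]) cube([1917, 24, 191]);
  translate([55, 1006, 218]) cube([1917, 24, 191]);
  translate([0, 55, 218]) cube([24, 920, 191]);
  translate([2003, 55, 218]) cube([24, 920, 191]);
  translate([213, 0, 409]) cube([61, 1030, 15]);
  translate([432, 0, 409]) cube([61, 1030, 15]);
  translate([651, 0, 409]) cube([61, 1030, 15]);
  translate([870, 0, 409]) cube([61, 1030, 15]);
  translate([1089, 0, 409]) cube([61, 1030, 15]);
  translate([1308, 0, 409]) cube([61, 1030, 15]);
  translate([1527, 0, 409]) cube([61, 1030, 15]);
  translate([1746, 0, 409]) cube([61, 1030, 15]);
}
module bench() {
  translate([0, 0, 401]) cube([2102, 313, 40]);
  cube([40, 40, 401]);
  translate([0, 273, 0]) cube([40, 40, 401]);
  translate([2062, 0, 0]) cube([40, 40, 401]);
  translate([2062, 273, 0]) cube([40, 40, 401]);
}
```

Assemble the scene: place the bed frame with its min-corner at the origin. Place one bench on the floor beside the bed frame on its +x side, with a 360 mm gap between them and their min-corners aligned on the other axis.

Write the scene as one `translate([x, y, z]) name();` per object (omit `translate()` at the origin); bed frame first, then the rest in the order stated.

bed_frame();
translate([2387, 0, 0]) bench();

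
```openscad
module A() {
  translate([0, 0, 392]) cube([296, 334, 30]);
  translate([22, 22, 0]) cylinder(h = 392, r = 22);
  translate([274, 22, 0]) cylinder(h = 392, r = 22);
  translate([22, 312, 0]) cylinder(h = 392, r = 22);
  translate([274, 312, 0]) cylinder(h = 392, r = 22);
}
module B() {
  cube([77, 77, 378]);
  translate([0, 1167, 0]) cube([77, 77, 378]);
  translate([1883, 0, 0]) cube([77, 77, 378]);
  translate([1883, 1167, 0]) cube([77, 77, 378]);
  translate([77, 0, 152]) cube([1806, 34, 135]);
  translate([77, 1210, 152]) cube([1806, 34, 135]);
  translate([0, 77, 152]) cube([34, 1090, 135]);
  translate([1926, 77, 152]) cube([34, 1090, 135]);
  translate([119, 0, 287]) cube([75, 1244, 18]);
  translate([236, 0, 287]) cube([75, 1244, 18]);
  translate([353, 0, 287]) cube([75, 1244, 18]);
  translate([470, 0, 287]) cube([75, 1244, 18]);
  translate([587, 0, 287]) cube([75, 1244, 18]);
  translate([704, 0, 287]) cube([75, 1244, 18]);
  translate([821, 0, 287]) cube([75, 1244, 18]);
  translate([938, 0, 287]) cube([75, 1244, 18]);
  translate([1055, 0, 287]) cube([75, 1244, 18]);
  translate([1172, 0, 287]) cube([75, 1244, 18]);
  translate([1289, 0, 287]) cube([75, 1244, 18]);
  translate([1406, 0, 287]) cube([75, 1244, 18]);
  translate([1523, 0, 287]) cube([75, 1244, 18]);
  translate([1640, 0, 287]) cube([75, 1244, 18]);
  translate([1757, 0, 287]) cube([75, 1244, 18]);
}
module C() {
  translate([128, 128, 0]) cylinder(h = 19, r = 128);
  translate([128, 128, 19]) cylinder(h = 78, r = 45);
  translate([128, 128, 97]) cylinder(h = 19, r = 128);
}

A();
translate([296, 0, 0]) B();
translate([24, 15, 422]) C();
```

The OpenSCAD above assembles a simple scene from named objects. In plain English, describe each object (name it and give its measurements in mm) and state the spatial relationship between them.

A is a four-legged stool. The seat is 296×334 mm, 30 mm thick, top at z = 422 mm. It stands on four round legs, each 44 mm in diameter, from z = 0 to the seat underside, each leg's axis is inset half a diameter from the nearest pair of seat edges (so the leg's bounding box is flush with the corner).

B is a bed frame 1960 mm long (x) by 1244 mm wide (y). Four 77×77 mm corner posts, 378 mm tall, at the corners of the footprint. Four rails of 34 mm thickness and 135 mm height run between adjacent posts with their undersides at z = 152 mm, their outer faces flush with the outside of the frame (the two x-running rails run between the posts' inner faces; the two y-running rails run between the posts' inner faces). 15 slats, each 75 mm wide (x) and 18 mm thick, lie across the top of the two x-running rails, running the full 1244 mm width of the frame in y; the slats are evenly spaced along x between the inner faces of the end posts with equal gaps (rounded down to the nearest mm) at the −x end and between each pair — any rounding remainder accumulates at the +x end.

C is a spool: two coaxial disc flanges of radius 128 mm and thickness 19 mm, joined by a core cylinder of radius 45 mm and height 78 mm. The lower flange rests on z = 0 and the three cylinders share a vertical axis.

The bed frame is against the stool's +x side, with their −y faces flush. The spool is on top of the stool.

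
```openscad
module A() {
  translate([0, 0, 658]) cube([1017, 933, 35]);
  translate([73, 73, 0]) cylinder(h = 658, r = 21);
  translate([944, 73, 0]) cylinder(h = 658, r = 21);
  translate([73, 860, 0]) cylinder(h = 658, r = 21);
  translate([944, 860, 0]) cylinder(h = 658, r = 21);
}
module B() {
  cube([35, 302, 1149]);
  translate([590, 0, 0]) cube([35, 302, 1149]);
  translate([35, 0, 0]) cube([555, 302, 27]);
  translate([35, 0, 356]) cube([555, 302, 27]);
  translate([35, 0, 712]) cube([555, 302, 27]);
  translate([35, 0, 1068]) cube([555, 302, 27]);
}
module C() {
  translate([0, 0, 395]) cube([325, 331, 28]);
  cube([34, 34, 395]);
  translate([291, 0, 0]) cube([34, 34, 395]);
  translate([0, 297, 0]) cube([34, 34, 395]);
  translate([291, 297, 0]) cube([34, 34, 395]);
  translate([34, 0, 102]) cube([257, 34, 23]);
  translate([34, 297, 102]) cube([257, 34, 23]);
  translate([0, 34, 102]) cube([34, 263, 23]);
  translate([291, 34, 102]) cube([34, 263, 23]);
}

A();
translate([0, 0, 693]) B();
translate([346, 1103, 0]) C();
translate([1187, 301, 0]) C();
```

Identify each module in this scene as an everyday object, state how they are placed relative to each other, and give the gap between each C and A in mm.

A is a table. B is a bookshelf. C is a stool. The bookshelf is on top of the table. Two stools sit around the table at the +y, +x sides. The gap between each stool and the table is 170 mm.

Each stool's nearest face is 170 mm from the table's bounding box.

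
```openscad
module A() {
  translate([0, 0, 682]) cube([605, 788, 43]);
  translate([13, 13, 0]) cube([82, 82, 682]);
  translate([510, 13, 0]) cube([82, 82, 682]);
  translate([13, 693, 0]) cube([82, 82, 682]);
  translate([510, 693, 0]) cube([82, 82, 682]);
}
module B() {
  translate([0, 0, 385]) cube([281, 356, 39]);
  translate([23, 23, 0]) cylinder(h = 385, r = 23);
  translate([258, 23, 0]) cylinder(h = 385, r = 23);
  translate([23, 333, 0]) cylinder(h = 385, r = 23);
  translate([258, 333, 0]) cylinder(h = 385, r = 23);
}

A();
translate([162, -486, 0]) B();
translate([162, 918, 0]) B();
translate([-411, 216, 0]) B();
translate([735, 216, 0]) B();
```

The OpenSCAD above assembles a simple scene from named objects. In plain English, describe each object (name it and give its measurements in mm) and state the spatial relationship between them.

A is a table with a 605×788 mm rectangular top, 43 mm thick, top surface at z = 725 mm, supported by four 82×82 mm square legs, each inset 13 mm from the nearest pair of top edges, running from the floor.

B is a four-legged stool. The seat is a 281×356×39 mm slab whose top surface is at z = 424 mm; four round legs, each 46 mm in diameter, run from the floor (z = 0) to the underside of the seat, each leg's axis is inset half a diameter from the nearest pair of seat edges (so the leg's bounding box is flush with the corner).

Four stools sit around the table at the −y, +y, −x, +x sides.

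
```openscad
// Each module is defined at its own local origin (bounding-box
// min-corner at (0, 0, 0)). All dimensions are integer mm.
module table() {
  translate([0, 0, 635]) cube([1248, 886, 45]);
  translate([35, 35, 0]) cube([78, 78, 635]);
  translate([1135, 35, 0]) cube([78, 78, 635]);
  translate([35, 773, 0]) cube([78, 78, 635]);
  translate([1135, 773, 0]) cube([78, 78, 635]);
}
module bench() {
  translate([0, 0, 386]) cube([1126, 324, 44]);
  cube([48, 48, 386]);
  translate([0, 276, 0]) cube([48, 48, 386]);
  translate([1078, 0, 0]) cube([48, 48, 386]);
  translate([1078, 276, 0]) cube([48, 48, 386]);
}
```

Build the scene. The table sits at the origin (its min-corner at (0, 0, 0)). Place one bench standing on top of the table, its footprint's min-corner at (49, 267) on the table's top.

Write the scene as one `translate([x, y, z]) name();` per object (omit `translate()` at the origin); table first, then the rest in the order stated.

table();
translate([49, 267, 680]) bench();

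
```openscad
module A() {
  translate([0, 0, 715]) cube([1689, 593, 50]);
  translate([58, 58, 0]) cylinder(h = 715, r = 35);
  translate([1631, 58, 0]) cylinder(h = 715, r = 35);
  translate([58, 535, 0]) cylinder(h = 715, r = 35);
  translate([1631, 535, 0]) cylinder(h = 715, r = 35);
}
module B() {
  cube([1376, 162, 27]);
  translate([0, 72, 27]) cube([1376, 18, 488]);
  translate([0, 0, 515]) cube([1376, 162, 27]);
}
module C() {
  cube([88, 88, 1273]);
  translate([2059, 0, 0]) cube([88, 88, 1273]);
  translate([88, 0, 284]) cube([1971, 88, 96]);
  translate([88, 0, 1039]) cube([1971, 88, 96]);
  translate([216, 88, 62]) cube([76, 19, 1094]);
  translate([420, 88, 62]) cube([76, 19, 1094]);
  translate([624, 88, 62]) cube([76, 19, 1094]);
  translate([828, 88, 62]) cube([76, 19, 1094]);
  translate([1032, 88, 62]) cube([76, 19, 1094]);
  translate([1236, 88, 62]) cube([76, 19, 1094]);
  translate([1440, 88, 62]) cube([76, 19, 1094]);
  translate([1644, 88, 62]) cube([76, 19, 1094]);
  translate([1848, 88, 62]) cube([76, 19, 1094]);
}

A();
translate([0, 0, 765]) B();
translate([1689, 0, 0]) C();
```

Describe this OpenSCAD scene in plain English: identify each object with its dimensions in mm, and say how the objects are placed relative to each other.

A is a table: top 1689 mm (x) × 593 mm (y), 50 mm thick, upper face at z = 765 mm, on four round legs of 70 mm diameter, each leg's bounding box inset 23 mm from the nearest pair of top edges, running from z = 0 to the bottom of the top.

B is an I-beam lying along x, 1376 mm long. Overall section height 542 mm. Two flanges 162 mm wide (y) and 27 mm thick, one on the floor and one at the top; a web 18 mm thick runs between them, centred on the flange width.

C is a fence section. Two 88×88 mm posts, 1273 mm tall, stand on the floor with a clear span of 1971 mm between their inner faces. Two horizontal rails of 88×96 mm section span the gap between the posts with their undersides at z = 284 mm and z = 1039 mm, flush with the posts' −y face. 9 pickets, each 76 mm wide, 19 mm thick and 1094 mm tall, are fixed to the +y face of the rails with their bottoms at z = 62 mm, evenly spaced across the span with equal gaps (rounded down to the nearest mm) at the −x end and between each pair — any rounding remainder accumulates at the +x end.

The I-beam is on top of the table. The fence section is against the table's +x side, with their −y faces flush.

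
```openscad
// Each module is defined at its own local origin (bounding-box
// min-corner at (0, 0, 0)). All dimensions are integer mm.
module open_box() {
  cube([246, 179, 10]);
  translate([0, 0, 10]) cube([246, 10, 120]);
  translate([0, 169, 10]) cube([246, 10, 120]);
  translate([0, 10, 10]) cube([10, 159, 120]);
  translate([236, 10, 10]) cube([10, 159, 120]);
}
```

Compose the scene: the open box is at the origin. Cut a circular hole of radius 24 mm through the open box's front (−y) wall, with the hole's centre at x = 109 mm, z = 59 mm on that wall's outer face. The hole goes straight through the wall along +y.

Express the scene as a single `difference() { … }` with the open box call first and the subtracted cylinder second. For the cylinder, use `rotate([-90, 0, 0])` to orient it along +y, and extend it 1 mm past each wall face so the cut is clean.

difference() {
  open_box();
  translate([109, -1, 59]) rotate([-90, 0, 0]) cylinder(h = 12, r = 24);
}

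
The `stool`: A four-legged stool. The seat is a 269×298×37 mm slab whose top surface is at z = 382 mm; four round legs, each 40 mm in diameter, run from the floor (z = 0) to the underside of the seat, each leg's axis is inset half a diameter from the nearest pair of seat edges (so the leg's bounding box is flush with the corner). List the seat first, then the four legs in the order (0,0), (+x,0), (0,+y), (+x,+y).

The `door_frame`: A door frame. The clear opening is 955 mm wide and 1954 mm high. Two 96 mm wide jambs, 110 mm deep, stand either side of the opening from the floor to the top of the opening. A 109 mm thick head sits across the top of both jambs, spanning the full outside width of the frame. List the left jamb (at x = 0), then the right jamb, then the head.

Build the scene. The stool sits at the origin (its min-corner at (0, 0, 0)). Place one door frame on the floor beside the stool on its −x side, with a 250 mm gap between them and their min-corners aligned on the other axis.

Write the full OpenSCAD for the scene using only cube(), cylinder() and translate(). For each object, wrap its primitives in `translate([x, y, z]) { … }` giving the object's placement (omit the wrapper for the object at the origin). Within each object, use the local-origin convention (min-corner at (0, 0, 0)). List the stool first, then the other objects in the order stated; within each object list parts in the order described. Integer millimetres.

translate([0, 0, 345]) cube([269, 298, 37]);
translate([20, 20, 0]) cylinder(h = 345, r = 20);
translate([249, 20, 0]) cylinder(h = 345, r = 20);
translate([20, 278, 0]) cylinder(h = 345, r = 20);
translate([249, 278, 0]) cylinder(h = 345, r = 20);
translate([-1397, 0, 0]) {
  cube([96, 110, 1954]);
  translate([1051, 0, 0]) cube([96, 110, 1954]);
  translate([0, 0, 1954]) cube([1147, 110, 109]);
}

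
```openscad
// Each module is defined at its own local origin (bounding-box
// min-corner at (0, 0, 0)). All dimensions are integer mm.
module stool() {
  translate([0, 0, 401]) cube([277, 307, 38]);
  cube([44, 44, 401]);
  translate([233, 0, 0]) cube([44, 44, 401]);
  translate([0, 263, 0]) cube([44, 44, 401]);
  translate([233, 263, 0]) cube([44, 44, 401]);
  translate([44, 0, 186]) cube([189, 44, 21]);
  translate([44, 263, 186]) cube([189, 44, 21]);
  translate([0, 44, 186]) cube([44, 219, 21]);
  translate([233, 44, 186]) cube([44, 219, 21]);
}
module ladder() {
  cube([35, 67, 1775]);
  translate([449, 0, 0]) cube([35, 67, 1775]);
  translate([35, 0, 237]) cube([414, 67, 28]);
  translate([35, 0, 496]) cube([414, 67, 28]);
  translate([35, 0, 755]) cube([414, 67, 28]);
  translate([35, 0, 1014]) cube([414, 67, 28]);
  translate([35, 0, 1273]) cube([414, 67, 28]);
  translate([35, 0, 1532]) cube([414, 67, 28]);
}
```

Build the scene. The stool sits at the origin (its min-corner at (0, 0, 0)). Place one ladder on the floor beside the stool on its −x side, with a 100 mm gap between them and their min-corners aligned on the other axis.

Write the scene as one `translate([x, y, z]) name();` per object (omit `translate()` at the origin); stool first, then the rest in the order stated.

stool();
translate([-584, 0, 0]) ladder();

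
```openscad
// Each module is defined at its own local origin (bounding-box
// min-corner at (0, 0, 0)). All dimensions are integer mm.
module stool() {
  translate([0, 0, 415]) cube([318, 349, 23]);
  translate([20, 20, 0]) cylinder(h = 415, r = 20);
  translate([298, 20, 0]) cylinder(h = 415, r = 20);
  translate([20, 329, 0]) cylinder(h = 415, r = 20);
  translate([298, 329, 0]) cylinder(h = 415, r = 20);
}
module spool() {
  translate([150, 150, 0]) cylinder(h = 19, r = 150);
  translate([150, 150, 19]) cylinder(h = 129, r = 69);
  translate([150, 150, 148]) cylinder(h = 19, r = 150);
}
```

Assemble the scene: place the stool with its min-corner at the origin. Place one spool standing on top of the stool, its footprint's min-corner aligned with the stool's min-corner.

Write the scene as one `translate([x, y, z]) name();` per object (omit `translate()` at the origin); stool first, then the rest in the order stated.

stool();
translate([0, 0, 438]) spool();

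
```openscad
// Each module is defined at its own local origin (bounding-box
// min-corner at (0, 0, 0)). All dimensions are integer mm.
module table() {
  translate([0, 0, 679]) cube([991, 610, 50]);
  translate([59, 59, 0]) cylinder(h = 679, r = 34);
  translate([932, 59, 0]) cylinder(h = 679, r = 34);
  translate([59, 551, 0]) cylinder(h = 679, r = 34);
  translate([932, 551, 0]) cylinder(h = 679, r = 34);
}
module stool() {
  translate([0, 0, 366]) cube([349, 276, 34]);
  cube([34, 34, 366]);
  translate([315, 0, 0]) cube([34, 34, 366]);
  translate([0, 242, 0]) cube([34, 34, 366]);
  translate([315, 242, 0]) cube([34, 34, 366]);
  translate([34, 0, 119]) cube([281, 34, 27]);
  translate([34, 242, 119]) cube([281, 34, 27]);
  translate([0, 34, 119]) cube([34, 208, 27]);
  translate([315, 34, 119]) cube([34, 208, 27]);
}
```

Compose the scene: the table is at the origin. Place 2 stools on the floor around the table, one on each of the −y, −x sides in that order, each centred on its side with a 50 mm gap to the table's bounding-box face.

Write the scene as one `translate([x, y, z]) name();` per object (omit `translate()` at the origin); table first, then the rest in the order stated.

table();
translate([321, -326, 0]) stool();
translate([-399, 167, 0]) stool();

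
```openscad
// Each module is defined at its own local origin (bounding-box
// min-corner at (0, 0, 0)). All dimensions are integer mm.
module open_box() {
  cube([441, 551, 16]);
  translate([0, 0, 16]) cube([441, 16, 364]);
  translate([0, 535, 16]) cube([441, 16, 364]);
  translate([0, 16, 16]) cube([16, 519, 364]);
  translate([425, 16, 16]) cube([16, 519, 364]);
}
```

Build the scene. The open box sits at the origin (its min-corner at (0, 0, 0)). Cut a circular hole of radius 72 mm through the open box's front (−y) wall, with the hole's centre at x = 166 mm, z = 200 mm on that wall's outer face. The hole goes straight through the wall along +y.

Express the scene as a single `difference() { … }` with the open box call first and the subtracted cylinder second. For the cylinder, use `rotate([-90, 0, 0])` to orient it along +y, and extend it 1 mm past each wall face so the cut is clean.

difference() {
  open_box();
  translate([166, -1, 200]) rotate([-90, 0, 0]) cylinder(h = 18, r = 72);
}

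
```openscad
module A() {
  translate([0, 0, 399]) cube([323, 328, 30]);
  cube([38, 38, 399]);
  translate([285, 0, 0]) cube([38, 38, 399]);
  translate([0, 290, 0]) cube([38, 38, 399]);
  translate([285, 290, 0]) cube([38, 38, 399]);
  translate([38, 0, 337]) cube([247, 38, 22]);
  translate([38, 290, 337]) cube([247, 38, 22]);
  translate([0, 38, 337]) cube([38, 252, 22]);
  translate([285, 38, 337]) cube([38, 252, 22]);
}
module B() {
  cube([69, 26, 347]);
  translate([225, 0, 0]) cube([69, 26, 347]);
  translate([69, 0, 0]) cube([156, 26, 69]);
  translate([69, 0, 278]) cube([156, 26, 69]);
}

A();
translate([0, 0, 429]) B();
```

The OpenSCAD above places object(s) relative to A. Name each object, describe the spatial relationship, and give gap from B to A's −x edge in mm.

The picture frame's min-x is at 0; the stool's min-x is 0; gap = 0 mm.

A is a stool. B is a picture frame. The picture frame is on top of the stool. The gap from the picture frame to the stool's −x edge is 0 mm.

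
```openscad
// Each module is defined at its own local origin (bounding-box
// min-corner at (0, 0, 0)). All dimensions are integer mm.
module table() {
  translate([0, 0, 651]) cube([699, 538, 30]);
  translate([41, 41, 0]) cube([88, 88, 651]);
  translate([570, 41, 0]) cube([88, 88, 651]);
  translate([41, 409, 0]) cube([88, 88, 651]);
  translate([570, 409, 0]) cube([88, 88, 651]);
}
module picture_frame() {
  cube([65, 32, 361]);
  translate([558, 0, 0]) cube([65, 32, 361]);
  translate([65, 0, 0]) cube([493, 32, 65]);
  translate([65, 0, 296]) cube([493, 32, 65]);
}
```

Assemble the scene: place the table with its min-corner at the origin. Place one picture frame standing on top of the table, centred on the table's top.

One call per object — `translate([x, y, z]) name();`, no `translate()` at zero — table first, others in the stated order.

table();
translate([38, 253, 681]) picture_frame();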